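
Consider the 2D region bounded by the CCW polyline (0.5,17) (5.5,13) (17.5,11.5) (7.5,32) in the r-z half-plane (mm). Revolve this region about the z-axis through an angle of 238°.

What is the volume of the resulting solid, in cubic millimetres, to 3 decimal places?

Profile (r,z), 4 vertices: (0.5,17) (5.5,13) (17.5,11.5) (7.5,32)
edge 0: (0.5,17)→(5.5,13)  cross = 0.5·13 − 5.5·17 = -87.0000; (r_i+r_j)·cross = 6·-87.0000 = -522.0000
edge 1: (5.5,13)→(17.5,11.5)  cross = 5.5·11.5 − 17.5·13 = -164.2500; (r_i+r_j)·cross = 23·-164.2500 = -3777.7500
edge 2: (17.5,11.5)→(7.5,32)  cross = 17.5·32 − 7.5·11.5 = 473.7500; (r_i+r_j)·cross = 25·473.7500 = 11843.7500
edge 3: (7.5,32)→(0.5,17)  cross = 7.5·17 − 0.5·32 = 111.5000; (r_i+r_j)·cross = 8·111.5000 = 892.0000
Σcross = 334.0000 → A = |Σcross|/2 = 167.0000 mm²
Σ(r_i+r_j)·cross = 8436.0000 → first moment M = |Σ|/6 = 1406.0000
R_c = M/A = 1406.0000/167.0000 = 8.4192 mm
θ = 238° = 4.153884 rad
V = θ·R_c·A = 4.153884·8.4192·167.0000 = 5840.360 mm³

Volume = 5840.360 mm³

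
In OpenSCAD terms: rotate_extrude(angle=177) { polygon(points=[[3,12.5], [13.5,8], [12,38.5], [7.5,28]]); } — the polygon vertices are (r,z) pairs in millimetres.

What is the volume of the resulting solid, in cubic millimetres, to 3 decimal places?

Volume = 4860.908 mm³

Profile (r,z), 4 vertices: (3,12.5) (13.5,8) (12,38.5) (7.5,28)
edge 0: (3,12.5)→(13.5,8)  cross = 3·8 − 13.5·12.5 = -144.7500; (r_i+r_j)·cross = 16.5·-144.7500 = -2388.3750
edge 1: (13.5,8)→(12,38.5)  cross = 13.5·38.5 − 12·8 = 423.7500; (r_i+r_j)·cross = 25.5·423.7500 = 10805.6250
edge 2: (12,38.5)→(7.5,28)  cross = 12·28 − 7.5·38.5 = 47.2500; (r_i+r_j)·cross = 19.5·47.2500 = 921.3750
edge 3: (7.5,28)→(3,12.5)  cross = 7.5·12.5 − 3·28 = 9.7500; (r_i+r_j)·cross = 10.5·9.7500 = 102.3750
Σcross = 336.0000 → A = |Σcross|/2 = 168.0000 mm²
Σ(r_i+r_j)·cross = 9441.0000 → first moment M = |Σ|/6 = 1573.5000
R_c = M/A = 1573.5000/168.0000 = 9.3661 mm
θ = 177° = 3.089233 rad
V = θ·R_c·A = 3.089233·9.3661·168.0000 = 4860.908 mm³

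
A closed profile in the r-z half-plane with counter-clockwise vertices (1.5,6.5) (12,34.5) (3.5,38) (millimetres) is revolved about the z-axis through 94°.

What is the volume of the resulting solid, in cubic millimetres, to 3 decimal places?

Profile (r,z), 3 vertices: (1.5,6.5) (12,34.5) (3.5,38)
edge 0: (1.5,6.5)→(12,34.5)  cross = 1.5·34.5 − 12·6.5 = -26.2500; (r_i+r_j)·cross = 13.5·-26.2500 = -354.3750
edge 1: (12,34.5)→(3.5,38)  cross = 12·38 − 3.5·34.5 = 335.2500; (r_i+r_j)·cross = 15.5·335.2500 = 5196.3750
edge 2: (3.5,38)→(1.5,6.5)  cross = 3.5·6.5 − 1.5·38 = -34.2500; (r_i+r_j)·cross = 5·-34.2500 = -171.2500
Σcross = 274.7500 → A = |Σcross|/2 = 137.3750 mm²
Σ(r_i+r_j)·cross = 4670.7500 → first moment M = |Σ|/6 = 778.4583
R_c = M/A = 778.4583/137.3750 = 5.6667 mm
θ = 94° = 1.640609 rad
V = θ·R_c·A = 1.640609·5.6667·137.3750 = 1277.146 mm³

Volume = 1277.146 mm³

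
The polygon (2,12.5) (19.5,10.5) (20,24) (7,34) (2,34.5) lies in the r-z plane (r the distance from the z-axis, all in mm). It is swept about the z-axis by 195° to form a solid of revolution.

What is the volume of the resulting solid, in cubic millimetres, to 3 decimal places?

Profile (r,z), 5 vertices: (2,12.5) (19.5,10.5) (20,24) (7,34) (2,34.5)
edge 0: (2,12.5)→(19.5,10.5)  cross = 2·10.5 − 19.5·12.5 = -222.7500; (r_i+r_j)·cross = 21.5·-222.7500 = -4789.1250
edge 1: (19.5,10.5)→(20,24)  cross = 19.5·24 − 20·10.5 = 258.0000; (r_i+r_j)·cross = 39.5·258.0000 = 10191.0000
edge 2: (20,24)→(7,34)  cross = 20·34 − 7·24 = 512.0000; (r_i+r_j)·cross = 27·512.0000 = 13824.0000
edge 3: (7,34)→(2,34.5)  cross = 7·34.5 − 2·34 = 173.5000; (r_i+r_j)·cross = 9·173.5000 = 1561.5000
edge 4: (2,34.5)→(2,12.5)  cross = 2·12.5 − 2·34.5 = -44.0000; (r_i+r_j)·cross = 4·-44.0000 = -176.0000
Σcross = 676.7500 → A = |Σcross|/2 = 338.3750 mm²
Σ(r_i+r_j)·cross = 20611.3750 → first moment M = |Σ|/6 = 3435.2292
R_c = M/A = 3435.2292/338.3750 = 10.1521 mm
θ = 195° = 3.403392 rad
V = θ·R_c·A = 3.403392·10.1521·338.3750 = 11691.432 mm³

Volume = 11691.432 mm³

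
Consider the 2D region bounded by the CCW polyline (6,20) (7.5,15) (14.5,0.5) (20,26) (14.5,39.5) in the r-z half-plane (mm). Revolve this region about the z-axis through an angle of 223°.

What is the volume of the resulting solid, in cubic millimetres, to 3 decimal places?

Profile (r,z), 5 vertices: (6,20) (7.5,15) (14.5,0.5) (20,26) (14.5,39.5)
edge 0: (6,20)→(7.5,15)  cross = 6·15 − 7.5·20 = -60.0000; (r_i+r_j)·cross = 13.5·-60.0000 = -810.0000
edge 1: (7.5,15)→(14.5,0.5)  cross = 7.5·0.5 − 14.5·15 = -213.7500; (r_i+r_j)·cross = 22·-213.7500 = -4702.5000
edge 2: (14.5,0.5)→(20,26)  cross = 14.5·26 − 20·0.5 = 367.0000; (r_i+r_j)·cross = 34.5·367.0000 = 12661.5000
edge 3: (20,26)→(14.5,39.5)  cross = 20·39.5 − 14.5·26 = 413.0000; (r_i+r_j)·cross = 34.5·413.0000 = 14248.5000
edge 4: (14.5,39.5)→(6,20)  cross = 14.5·20 − 6·39.5 = 53.0000; (r_i+r_j)·cross = 20.5·53.0000 = 1086.5000
Σcross = 559.2500 → A = |Σcross|/2 = 279.6250 mm²
Σ(r_i+r_j)·cross = 22484.0000 → first moment M = |Σ|/6 = 3747.3333
R_c = M/A = 3747.3333/279.6250 = 13.4013 mm
θ = 223° = 3.892084 rad
V = θ·R_c·A = 3.892084·13.4013·279.6250 = 14584.937 mm³

Volume = 14584.937 mm³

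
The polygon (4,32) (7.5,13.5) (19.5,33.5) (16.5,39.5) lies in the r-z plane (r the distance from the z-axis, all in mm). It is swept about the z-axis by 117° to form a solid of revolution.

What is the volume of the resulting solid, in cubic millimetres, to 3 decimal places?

Volume = 4408.073 mm³

Profile (r,z), 4 vertices: (4,32) (7.5,13.5) (19.5,33.5) (16.5,39.5)
edge 0: (4,32)→(7.5,13.5)  cross = 4·13.5 − 7.5·32 = -186.0000; (r_i+r_j)·cross = 11.5·-186.0000 = -2139.0000
edge 1: (7.5,13.5)→(19.5,33.5)  cross = 7.5·33.5 − 19.5·13.5 = -12.0000; (r_i+r_j)·cross = 27·-12.0000 = -324.0000
edge 2: (19.5,33.5)→(16.5,39.5)  cross = 19.5·39.5 − 16.5·33.5 = 217.5000; (r_i+r_j)·cross = 36·217.5000 = 7830.0000
edge 3: (16.5,39.5)→(4,32)  cross = 16.5·32 − 4·39.5 = 370.0000; (r_i+r_j)·cross = 20.5·370.0000 = 7585.0000
Σcross = 389.5000 → A = |Σcross|/2 = 194.7500 mm²
Σ(r_i+r_j)·cross = 12952.0000 → first moment M = |Σ|/6 = 2158.6667
R_c = M/A = 2158.6667/194.7500 = 11.0843 mm
θ = 117° = 2.042035 rad
V = θ·R_c·A = 2.042035·11.0843·194.7500 = 4408.073 mm³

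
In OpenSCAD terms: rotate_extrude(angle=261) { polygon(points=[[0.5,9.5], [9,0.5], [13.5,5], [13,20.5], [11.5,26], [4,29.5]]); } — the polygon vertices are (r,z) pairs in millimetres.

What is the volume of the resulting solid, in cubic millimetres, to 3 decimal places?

Volume = 9048.553 mm³

Profile (r,z), 6 vertices: (0.5,9.5) (9,0.5) (13.5,5) (13,20.5) (11.5,26) (4,29.5)
edge 0: (0.5,9.5)→(9,0.5)  cross = 0.5·0.5 − 9·9.5 = -85.2500; (r_i+r_j)·cross = 9.5·-85.2500 = -809.8750
edge 1: (9,0.5)→(13.5,5)  cross = 9·5 − 13.5·0.5 = 38.2500; (r_i+r_j)·cross = 22.5·38.2500 = 860.6250
edge 2: (13.5,5)→(13,20.5)  cross = 13.5·20.5 − 13·5 = 211.7500; (r_i+r_j)·cross = 26.5·211.7500 = 5611.3750
edge 3: (13,20.5)→(11.5,26)  cross = 13·26 − 11.5·20.5 = 102.2500; (r_i+r_j)·cross = 24.5·102.2500 = 2505.1250
edge 4: (11.5,26)→(4,29.5)  cross = 11.5·29.5 − 4·26 = 235.2500; (r_i+r_j)·cross = 15.5·235.2500 = 3646.3750
edge 5: (4,29.5)→(0.5,9.5)  cross = 4·9.5 − 0.5·29.5 = 23.2500; (r_i+r_j)·cross = 4.5·23.2500 = 104.6250
Σcross = 525.5000 → A = |Σcross|/2 = 262.7500 mm²
Σ(r_i+r_j)·cross = 11918.2500 → first moment M = |Σ|/6 = 1986.3750
R_c = M/A = 1986.3750/262.7500 = 7.5599 mm
θ = 261° = 4.555309 rad
V = θ·R_c·A = 4.555309·7.5599·262.7500 = 9048.553 mm³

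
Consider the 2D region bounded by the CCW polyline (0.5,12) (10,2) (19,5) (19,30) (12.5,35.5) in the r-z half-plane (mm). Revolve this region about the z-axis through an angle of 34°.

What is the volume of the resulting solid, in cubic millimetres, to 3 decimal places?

Profile (r,z), 5 vertices: (0.5,12) (10,2) (19,5) (19,30) (12.5,35.5)
edge 0: (0.5,12)→(10,2)  cross = 0.5·2 − 10·12 = -119.0000; (r_i+r_j)·cross = 10.5·-119.0000 = -1249.5000
edge 1: (10,2)→(19,5)  cross = 10·5 − 19·2 = 12.0000; (r_i+r_j)·cross = 29·12.0000 = 348.0000
edge 2: (19,5)→(19,30)  cross = 19·30 − 19·5 = 475.0000; (r_i+r_j)·cross = 38·475.0000 = 18050.0000
edge 3: (19,30)→(12.5,35.5)  cross = 19·35.5 − 12.5·30 = 299.5000; (r_i+r_j)·cross = 31.5·299.5000 = 9434.2500
edge 4: (12.5,35.5)→(0.5,12)  cross = 12.5·12 − 0.5·35.5 = 132.2500; (r_i+r_j)·cross = 13·132.2500 = 1719.2500
Σcross = 799.7500 → A = |Σcross|/2 = 399.8750 mm²
Σ(r_i+r_j)·cross = 28302.0000 → first moment M = |Σ|/6 = 4717.0000
R_c = M/A = 4717.0000/399.8750 = 11.7962 mm
θ = 34° = 0.593412 rad
V = θ·R_c·A = 0.593412·11.7962·399.8750 = 2799.124 mm³

Volume = 2799.124 mm³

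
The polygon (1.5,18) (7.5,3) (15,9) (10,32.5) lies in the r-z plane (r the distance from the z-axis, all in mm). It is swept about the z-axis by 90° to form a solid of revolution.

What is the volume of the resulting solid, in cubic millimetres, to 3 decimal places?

Volume = 2821.837 mm³

Profile (r,z), 4 vertices: (1.5,18) (7.5,3) (15,9) (10,32.5)
edge 0: (1.5,18)→(7.5,3)  cross = 1.5·3 − 7.5·18 = -130.5000; (r_i+r_j)·cross = 9·-130.5000 = -1174.5000
edge 1: (7.5,3)→(15,9)  cross = 7.5·9 − 15·3 = 22.5000; (r_i+r_j)·cross = 22.5·22.5000 = 506.2500
edge 2: (15,9)→(10,32.5)  cross = 15·32.5 − 10·9 = 397.5000; (r_i+r_j)·cross = 25·397.5000 = 9937.5000
edge 3: (10,32.5)→(1.5,18)  cross = 10·18 − 1.5·32.5 = 131.2500; (r_i+r_j)·cross = 11.5·131.2500 = 1509.3750
Σcross = 420.7500 → A = |Σcross|/2 = 210.3750 mm²
Σ(r_i+r_j)·cross = 10778.6250 → first moment M = |Σ|/6 = 1796.4375
R_c = M/A = 1796.4375/210.3750 = 8.5392 mm
θ = 90° = 1.570796 rad
V = θ·R_c·A = 1.570796·8.5392·210.3750 = 2821.837 mm³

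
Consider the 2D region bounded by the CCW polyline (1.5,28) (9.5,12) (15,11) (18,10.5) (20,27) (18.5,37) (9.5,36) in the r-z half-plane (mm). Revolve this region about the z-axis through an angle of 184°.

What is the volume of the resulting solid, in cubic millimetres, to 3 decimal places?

Volume = 13365.336 mm³

Profile (r,z), 7 vertices: (1.5,28) (9.5,12) (15,11) (18,10.5) (20,27) (18.5,37) (9.5,36)
edge 0: (1.5,28)→(9.5,12)  cross = 1.5·12 − 9.5·28 = -248.0000; (r_i+r_j)·cross = 11·-248.0000 = -2728.0000
edge 1: (9.5,12)→(15,11)  cross = 9.5·11 − 15·12 = -75.5000; (r_i+r_j)·cross = 24.5·-75.5000 = -1849.7500
edge 2: (15,11)→(18,10.5)  cross = 15·10.5 − 18·11 = -40.5000; (r_i+r_j)·cross = 33·-40.5000 = -1336.5000
edge 3: (18,10.5)→(20,27)  cross = 18·27 − 20·10.5 = 276.0000; (r_i+r_j)·cross = 38·276.0000 = 10488.0000
edge 4: (20,27)→(18.5,37)  cross = 20·37 − 18.5·27 = 240.5000; (r_i+r_j)·cross = 38.5·240.5000 = 9259.2500
edge 5: (18.5,37)→(9.5,36)  cross = 18.5·36 − 9.5·37 = 314.5000; (r_i+r_j)·cross = 28·314.5000 = 8806.0000
edge 6: (9.5,36)→(1.5,28)  cross = 9.5·28 − 1.5·36 = 212.0000; (r_i+r_j)·cross = 11·212.0000 = 2332.0000
Σcross = 679.0000 → A = |Σcross|/2 = 339.5000 mm²
Σ(r_i+r_j)·cross = 24971.0000 → first moment M = |Σ|/6 = 4161.8333
R_c = M/A = 4161.8333/339.5000 = 12.2587 mm
θ = 184° = 3.211406 rad
V = θ·R_c·A = 3.211406·12.2587·339.5000 = 13365.336 mm³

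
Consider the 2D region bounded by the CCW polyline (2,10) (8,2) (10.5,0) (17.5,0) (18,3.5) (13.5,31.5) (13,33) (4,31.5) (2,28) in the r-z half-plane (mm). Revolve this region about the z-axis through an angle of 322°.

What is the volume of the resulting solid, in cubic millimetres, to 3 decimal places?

Volume = 21748.778 mm³

Profile (r,z), 9 vertices: (2,10) (8,2) (10.5,0) (17.5,0) (18,3.5) (13.5,31.5) (13,33) (4,31.5) (2,28)
edge 0: (2,10)→(8,2)  cross = 2·2 − 8·10 = -76.0000; (r_i+r_j)·cross = 10·-76.0000 = -760.0000
edge 1: (8,2)→(10.5,0)  cross = 8·0 − 10.5·2 = -21.0000; (r_i+r_j)·cross = 18.5·-21.0000 = -388.5000
edge 2: (10.5,0)→(17.5,0)  cross = 10.5·0 − 17.5·0 = 0.0000; (r_i+r_j)·cross = 28·0.0000 = 0.0000
edge 3: (17.5,0)→(18,3.5)  cross = 17.5·3.5 − 18·0 = 61.2500; (r_i+r_j)·cross = 35.5·61.2500 = 2174.3750
edge 4: (18,3.5)→(13.5,31.5)  cross = 18·31.5 − 13.5·3.5 = 519.7500; (r_i+r_j)·cross = 31.5·519.7500 = 16372.1250
edge 5: (13.5,31.5)→(13,33)  cross = 13.5·33 − 13·31.5 = 36.0000; (r_i+r_j)·cross = 26.5·36.0000 = 954.0000
edge 6: (13,33)→(4,31.5)  cross = 13·31.5 − 4·33 = 277.5000; (r_i+r_j)·cross = 17·277.5000 = 4717.5000
edge 7: (4,31.5)→(2,28)  cross = 4·28 − 2·31.5 = 49.0000; (r_i+r_j)·cross = 6·49.0000 = 294.0000
edge 8: (2,28)→(2,10)  cross = 2·10 − 2·28 = -36.0000; (r_i+r_j)·cross = 4·-36.0000 = -144.0000
Σcross = 810.5000 → A = |Σcross|/2 = 405.2500 mm²
Σ(r_i+r_j)·cross = 23219.5000 → first moment M = |Σ|/6 = 3869.9167
R_c = M/A = 3869.9167/405.2500 = 9.5495 mm
θ = 322° = 5.619960 rad
V = θ·R_c·A = 5.619960·9.5495·405.2500 = 21748.778 mm³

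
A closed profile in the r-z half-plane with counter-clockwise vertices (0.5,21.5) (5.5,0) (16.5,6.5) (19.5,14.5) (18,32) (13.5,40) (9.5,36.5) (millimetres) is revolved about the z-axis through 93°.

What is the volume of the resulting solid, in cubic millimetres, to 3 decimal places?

Profile (r,z), 7 vertices: (0.5,21.5) (5.5,0) (16.5,6.5) (19.5,14.5) (18,32) (13.5,40) (9.5,36.5)
edge 0: (0.5,21.5)→(5.5,0)  cross = 0.5·0 − 5.5·21.5 = -118.2500; (r_i+r_j)·cross = 6·-118.2500 = -709.5000
edge 1: (5.5,0)→(16.5,6.5)  cross = 5.5·6.5 − 16.5·0 = 35.7500; (r_i+r_j)·cross = 22·35.7500 = 786.5000
edge 2: (16.5,6.5)→(19.5,14.5)  cross = 16.5·14.5 − 19.5·6.5 = 112.5000; (r_i+r_j)·cross = 36·112.5000 = 4050.0000
edge 3: (19.5,14.5)→(18,32)  cross = 19.5·32 − 18·14.5 = 363.0000; (r_i+r_j)·cross = 37.5·363.0000 = 13612.5000
edge 4: (18,32)→(13.5,40)  cross = 18·40 − 13.5·32 = 288.0000; (r_i+r_j)·cross = 31.5·288.0000 = 9072.0000
edge 5: (13.5,40)→(9.5,36.5)  cross = 13.5·36.5 − 9.5·40 = 112.7500; (r_i+r_j)·cross = 23·112.7500 = 2593.2500
edge 6: (9.5,36.5)→(0.5,21.5)  cross = 9.5·21.5 − 0.5·36.5 = 186.0000; (r_i+r_j)·cross = 10·186.0000 = 1860.0000
Σcross = 979.7500 → A = |Σcross|/2 = 489.8750 mm²
Σ(r_i+r_j)·cross = 31264.7500 → first moment M = |Σ|/6 = 5210.7917
R_c = M/A = 5210.7917/489.8750 = 10.6370 mm
θ = 93° = 1.623156 rad
V = θ·R_c·A = 1.623156·10.6370·489.8750 = 8457.929 mm³

Volume = 8457.929 mm³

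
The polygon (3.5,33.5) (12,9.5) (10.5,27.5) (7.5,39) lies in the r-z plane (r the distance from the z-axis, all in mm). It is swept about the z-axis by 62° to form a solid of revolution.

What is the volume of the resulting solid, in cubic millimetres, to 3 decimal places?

Profile (r,z), 4 vertices: (3.5,33.5) (12,9.5) (10.5,27.5) (7.5,39)
edge 0: (3.5,33.5)→(12,9.5)  cross = 3.5·9.5 − 12·33.5 = -368.7500; (r_i+r_j)·cross = 15.5·-368.7500 = -5715.6250
edge 1: (12,9.5)→(10.5,27.5)  cross = 12·27.5 − 10.5·9.5 = 230.2500; (r_i+r_j)·cross = 22.5·230.2500 = 5180.6250
edge 2: (10.5,27.5)→(7.5,39)  cross = 10.5·39 − 7.5·27.5 = 203.2500; (r_i+r_j)·cross = 18·203.2500 = 3658.5000
edge 3: (7.5,39)→(3.5,33.5)  cross = 7.5·33.5 − 3.5·39 = 114.7500; (r_i+r_j)·cross = 11·114.7500 = 1262.2500
Σcross = 179.5000 → A = |Σcross|/2 = 89.7500 mm²
Σ(r_i+r_j)·cross = 4385.7500 → first moment M = |Σ|/6 = 730.9583
R_c = M/A = 730.9583/89.7500 = 8.1444 mm
θ = 62° = 1.082104 rad
V = θ·R_c·A = 1.082104·8.1444·89.7500 = 790.973 mm³

Volume = 790.973 mm³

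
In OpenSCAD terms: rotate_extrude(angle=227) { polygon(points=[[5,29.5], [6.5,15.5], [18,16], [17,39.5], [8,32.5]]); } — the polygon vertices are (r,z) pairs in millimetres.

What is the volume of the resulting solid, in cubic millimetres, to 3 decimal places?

Profile (r,z), 5 vertices: (5,29.5) (6.5,15.5) (18,16) (17,39.5) (8,32.5)
edge 0: (5,29.5)→(6.5,15.5)  cross = 5·15.5 − 6.5·29.5 = -114.2500; (r_i+r_j)·cross = 11.5·-114.2500 = -1313.8750
edge 1: (6.5,15.5)→(18,16)  cross = 6.5·16 − 18·15.5 = -175.0000; (r_i+r_j)·cross = 24.5·-175.0000 = -4287.5000
edge 2: (18,16)→(17,39.5)  cross = 18·39.5 − 17·16 = 439.0000; (r_i+r_j)·cross = 35·439.0000 = 15365.0000
edge 3: (17,39.5)→(8,32.5)  cross = 17·32.5 − 8·39.5 = 236.5000; (r_i+r_j)·cross = 25·236.5000 = 5912.5000
edge 4: (8,32.5)→(5,29.5)  cross = 8·29.5 − 5·32.5 = 73.5000; (r_i+r_j)·cross = 13·73.5000 = 955.5000
Σcross = 459.7500 → A = |Σcross|/2 = 229.8750 mm²
Σ(r_i+r_j)·cross = 16631.6250 → first moment M = |Σ|/6 = 2771.9375
R_c = M/A = 2771.9375/229.8750 = 12.0585 mm
θ = 227° = 3.961897 rad
V = θ·R_c·A = 3.961897·12.0585·229.8750 = 10982.132 mm³

Volume = 10982.132 mm³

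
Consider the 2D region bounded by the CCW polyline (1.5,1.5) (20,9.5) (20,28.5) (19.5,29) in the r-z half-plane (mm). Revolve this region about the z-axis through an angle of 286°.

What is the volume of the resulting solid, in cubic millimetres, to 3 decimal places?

Volume = 12911.713 mm³

Profile (r,z), 4 vertices: (1.5,1.5) (20,9.5) (20,28.5) (19.5,29)
edge 0: (1.5,1.5)→(20,9.5)  cross = 1.5·9.5 − 20·1.5 = -15.7500; (r_i+r_j)·cross = 21.5·-15.7500 = -338.6250
edge 1: (20,9.5)→(20,28.5)  cross = 20·28.5 − 20·9.5 = 380.0000; (r_i+r_j)·cross = 40·380.0000 = 15200.0000
edge 2: (20,28.5)→(19.5,29)  cross = 20·29 − 19.5·28.5 = 24.2500; (r_i+r_j)·cross = 39.5·24.2500 = 957.8750
edge 3: (19.5,29)→(1.5,1.5)  cross = 19.5·1.5 − 1.5·29 = -14.2500; (r_i+r_j)·cross = 21·-14.2500 = -299.2500
Σcross = 374.2500 → A = |Σcross|/2 = 187.1250 mm²
Σ(r_i+r_j)·cross = 15520.0000 → first moment M = |Σ|/6 = 2586.6667
R_c = M/A = 2586.6667/187.1250 = 13.8232 mm
θ = 286° = 4.991642 rad
V = θ·R_c·A = 4.991642·13.8232·187.1250 = 12911.713 mm³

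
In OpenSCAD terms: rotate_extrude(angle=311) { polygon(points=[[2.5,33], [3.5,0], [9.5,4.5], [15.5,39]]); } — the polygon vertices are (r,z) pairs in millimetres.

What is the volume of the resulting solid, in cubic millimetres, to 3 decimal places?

Volume = 13101.772 mm³

Profile (r,z), 4 vertices: (2.5,33) (3.5,0) (9.5,4.5) (15.5,39)
edge 0: (2.5,33)→(3.5,0)  cross = 2.5·0 − 3.5·33 = -115.5000; (r_i+r_j)·cross = 6·-115.5000 = -693.0000
edge 1: (3.5,0)→(9.5,4.5)  cross = 3.5·4.5 − 9.5·0 = 15.7500; (r_i+r_j)·cross = 13·15.7500 = 204.7500
edge 2: (9.5,4.5)→(15.5,39)  cross = 9.5·39 − 15.5·4.5 = 300.7500; (r_i+r_j)·cross = 25·300.7500 = 7518.7500
edge 3: (15.5,39)→(2.5,33)  cross = 15.5·33 − 2.5·39 = 414.0000; (r_i+r_j)·cross = 18·414.0000 = 7452.0000
Σcross = 615.0000 → A = |Σcross|/2 = 307.5000 mm²
Σ(r_i+r_j)·cross = 14482.5000 → first moment M = |Σ|/6 = 2413.7500
R_c = M/A = 2413.7500/307.5000 = 7.8496 mm
θ = 311° = 5.427974 rad
V = θ·R_c·A = 5.427974·7.8496·307.5000 = 13101.772 mm³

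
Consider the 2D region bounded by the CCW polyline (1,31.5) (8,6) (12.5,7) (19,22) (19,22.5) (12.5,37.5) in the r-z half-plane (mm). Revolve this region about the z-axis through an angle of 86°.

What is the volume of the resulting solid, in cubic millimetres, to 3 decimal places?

Profile (r,z), 6 vertices: (1,31.5) (8,6) (12.5,7) (19,22) (19,22.5) (12.5,37.5)
edge 0: (1,31.5)→(8,6)  cross = 1·6 − 8·31.5 = -246.0000; (r_i+r_j)·cross = 9·-246.0000 = -2214.0000
edge 1: (8,6)→(12.5,7)  cross = 8·7 − 12.5·6 = -19.0000; (r_i+r_j)·cross = 20.5·-19.0000 = -389.5000
edge 2: (12.5,7)→(19,22)  cross = 12.5·22 − 19·7 = 142.0000; (r_i+r_j)·cross = 31.5·142.0000 = 4473.0000
edge 3: (19,22)→(19,22.5)  cross = 19·22.5 − 19·22 = 9.5000; (r_i+r_j)·cross = 38·9.5000 = 361.0000
edge 4: (19,22.5)→(12.5,37.5)  cross = 19·37.5 − 12.5·22.5 = 431.2500; (r_i+r_j)·cross = 31.5·431.2500 = 13584.3750
edge 5: (12.5,37.5)→(1,31.5)  cross = 12.5·31.5 − 1·37.5 = 356.2500; (r_i+r_j)·cross = 13.5·356.2500 = 4809.3750
Σcross = 674.0000 → A = |Σcross|/2 = 337.0000 mm²
Σ(r_i+r_j)·cross = 20624.2500 → first moment M = |Σ|/6 = 3437.3750
R_c = M/A = 3437.3750/337.0000 = 10.1999 mm
θ = 86° = 1.500983 rad
V = θ·R_c·A = 1.500983·10.1999·337.0000 = 5159.442 mm³

Volume = 5159.442 mm³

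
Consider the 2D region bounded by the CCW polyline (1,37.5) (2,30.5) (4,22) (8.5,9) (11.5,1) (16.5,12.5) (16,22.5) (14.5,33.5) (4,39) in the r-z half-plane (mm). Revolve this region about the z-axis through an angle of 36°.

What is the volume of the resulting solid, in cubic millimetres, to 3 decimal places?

Profile (r,z), 9 vertices: (1,37.5) (2,30.5) (4,22) (8.5,9) (11.5,1) (16.5,12.5) (16,22.5) (14.5,33.5) (4,39)
edge 0: (1,37.5)→(2,30.5)  cross = 1·30.5 − 2·37.5 = -44.5000; (r_i+r_j)·cross = 3·-44.5000 = -133.5000
edge 1: (2,30.5)→(4,22)  cross = 2·22 − 4·30.5 = -78.0000; (r_i+r_j)·cross = 6·-78.0000 = -468.0000
edge 2: (4,22)→(8.5,9)  cross = 4·9 − 8.5·22 = -151.0000; (r_i+r_j)·cross = 12.5·-151.0000 = -1887.5000
edge 3: (8.5,9)→(11.5,1)  cross = 8.5·1 − 11.5·9 = -95.0000; (r_i+r_j)·cross = 20·-95.0000 = -1900.0000
edge 4: (11.5,1)→(16.5,12.5)  cross = 11.5·12.5 − 16.5·1 = 127.2500; (r_i+r_j)·cross = 28·127.2500 = 3563.0000
edge 5: (16.5,12.5)→(16,22.5)  cross = 16.5·22.5 − 16·12.5 = 171.2500; (r_i+r_j)·cross = 32.5·171.2500 = 5565.6250
edge 6: (16,22.5)→(14.5,33.5)  cross = 16·33.5 − 14.5·22.5 = 209.7500; (r_i+r_j)·cross = 30.5·209.7500 = 6397.3750
edge 7: (14.5,33.5)→(4,39)  cross = 14.5·39 − 4·33.5 = 431.5000; (r_i+r_j)·cross = 18.5·431.5000 = 7982.7500
edge 8: (4,39)→(1,37.5)  cross = 4·37.5 − 1·39 = 111.0000; (r_i+r_j)·cross = 5·111.0000 = 555.0000
Σcross = 682.2500 → A = |Σcross|/2 = 341.1250 mm²
Σ(r_i+r_j)·cross = 19674.7500 → first moment M = |Σ|/6 = 3279.1250
R_c = M/A = 3279.1250/341.1250 = 9.6127 mm
θ = 36° = 0.628319 rad
V = θ·R_c·A = 0.628319·9.6127·341.1250 = 2060.335 mm³

Volume = 2060.335 mm³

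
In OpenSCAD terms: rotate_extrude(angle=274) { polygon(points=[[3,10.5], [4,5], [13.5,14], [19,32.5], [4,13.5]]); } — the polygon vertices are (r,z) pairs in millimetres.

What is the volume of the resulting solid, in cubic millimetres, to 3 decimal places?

Profile (r,z), 5 vertices: (3,10.5) (4,5) (13.5,14) (19,32.5) (4,13.5)
edge 0: (3,10.5)→(4,5)  cross = 3·5 − 4·10.5 = -27.0000; (r_i+r_j)·cross = 7·-27.0000 = -189.0000
edge 1: (4,5)→(13.5,14)  cross = 4·14 − 13.5·5 = -11.5000; (r_i+r_j)·cross = 17.5·-11.5000 = -201.2500
edge 2: (13.5,14)→(19,32.5)  cross = 13.5·32.5 − 19·14 = 172.7500; (r_i+r_j)·cross = 32.5·172.7500 = 5614.3750
edge 3: (19,32.5)→(4,13.5)  cross = 19·13.5 − 4·32.5 = 126.5000; (r_i+r_j)·cross = 23·126.5000 = 2909.5000
edge 4: (4,13.5)→(3,10.5)  cross = 4·10.5 − 3·13.5 = 1.5000; (r_i+r_j)·cross = 7·1.5000 = 10.5000
Σcross = 262.2500 → A = |Σcross|/2 = 131.1250 mm²
Σ(r_i+r_j)·cross = 8144.1250 → first moment M = |Σ|/6 = 1357.3542
R_c = M/A = 1357.3542/131.1250 = 10.3516 mm
θ = 274° = 4.782202 rad
V = θ·R_c·A = 4.782202·10.3516·131.1250 = 6491.142 mm³

Volume = 6491.142 mm³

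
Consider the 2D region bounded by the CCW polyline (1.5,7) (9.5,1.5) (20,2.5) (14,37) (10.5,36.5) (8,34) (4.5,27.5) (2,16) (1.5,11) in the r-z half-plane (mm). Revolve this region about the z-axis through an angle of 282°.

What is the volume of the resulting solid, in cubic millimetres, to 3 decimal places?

Volume = 23137.208 mm³

Profile (r,z), 9 vertices: (1.5,7) (9.5,1.5) (20,2.5) (14,37) (10.5,36.5) (8,34) (4.5,27.5) (2,16) (1.5,11)
edge 0: (1.5,7)→(9.5,1.5)  cross = 1.5·1.5 − 9.5·7 = -64.2500; (r_i+r_j)·cross = 11·-64.2500 = -706.7500
edge 1: (9.5,1.5)→(20,2.5)  cross = 9.5·2.5 − 20·1.5 = -6.2500; (r_i+r_j)·cross = 29.5·-6.2500 = -184.3750
edge 2: (20,2.5)→(14,37)  cross = 20·37 − 14·2.5 = 705.0000; (r_i+r_j)·cross = 34·705.0000 = 23970.0000
edge 3: (14,37)→(10.5,36.5)  cross = 14·36.5 − 10.5·37 = 122.5000; (r_i+r_j)·cross = 24.5·122.5000 = 3001.2500
edge 4: (10.5,36.5)→(8,34)  cross = 10.5·34 − 8·36.5 = 65.0000; (r_i+r_j)·cross = 18.5·65.0000 = 1202.5000
edge 5: (8,34)→(4.5,27.5)  cross = 8·27.5 − 4.5·34 = 67.0000; (r_i+r_j)·cross = 12.5·67.0000 = 837.5000
edge 6: (4.5,27.5)→(2,16)  cross = 4.5·16 − 2·27.5 = 17.0000; (r_i+r_j)·cross = 6.5·17.0000 = 110.5000
edge 7: (2,16)→(1.5,11)  cross = 2·11 − 1.5·16 = -2.0000; (r_i+r_j)·cross = 3.5·-2.0000 = -7.0000
edge 8: (1.5,11)→(1.5,7)  cross = 1.5·7 − 1.5·11 = -6.0000; (r_i+r_j)·cross = 3·-6.0000 = -18.0000
Σcross = 898.0000 → A = |Σcross|/2 = 449.0000 mm²
Σ(r_i+r_j)·cross = 28205.6250 → first moment M = |Σ|/6 = 4700.9375
R_c = M/A = 4700.9375/449.0000 = 10.4698 mm
θ = 282° = 4.921828 rad
V = θ·R_c·A = 4.921828·10.4698·449.0000 = 23137.208 mm³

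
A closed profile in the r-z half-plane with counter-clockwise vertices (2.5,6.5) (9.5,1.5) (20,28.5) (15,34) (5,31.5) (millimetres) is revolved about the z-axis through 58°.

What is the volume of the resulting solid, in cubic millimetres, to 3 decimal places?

Volume = 3534.034 mm³

Profile (r,z), 5 vertices: (2.5,6.5) (9.5,1.5) (20,28.5) (15,34) (5,31.5)
edge 0: (2.5,6.5)→(9.5,1.5)  cross = 2.5·1.5 − 9.5·6.5 = -58.0000; (r_i+r_j)·cross = 12·-58.0000 = -696.0000
edge 1: (9.5,1.5)→(20,28.5)  cross = 9.5·28.5 − 20·1.5 = 240.7500; (r_i+r_j)·cross = 29.5·240.7500 = 7102.1250
edge 2: (20,28.5)→(15,34)  cross = 20·34 − 15·28.5 = 252.5000; (r_i+r_j)·cross = 35·252.5000 = 8837.5000
edge 3: (15,34)→(5,31.5)  cross = 15·31.5 − 5·34 = 302.5000; (r_i+r_j)·cross = 20·302.5000 = 6050.0000
edge 4: (5,31.5)→(2.5,6.5)  cross = 5·6.5 − 2.5·31.5 = -46.2500; (r_i+r_j)·cross = 7.5·-46.2500 = -346.8750
Σcross = 691.5000 → A = |Σcross|/2 = 345.7500 mm²
Σ(r_i+r_j)·cross = 20946.7500 → first moment M = |Σ|/6 = 3491.1250
R_c = M/A = 3491.1250/345.7500 = 10.0973 mm
θ = 58° = 1.012291 rad
V = θ·R_c·A = 1.012291·10.0973·345.7500 = 3534.034 mm³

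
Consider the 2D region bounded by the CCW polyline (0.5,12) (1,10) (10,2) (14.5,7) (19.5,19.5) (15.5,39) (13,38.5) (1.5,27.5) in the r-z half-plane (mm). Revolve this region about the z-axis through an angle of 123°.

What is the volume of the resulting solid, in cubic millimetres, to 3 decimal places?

Profile (r,z), 8 vertices: (0.5,12) (1,10) (10,2) (14.5,7) (19.5,19.5) (15.5,39) (13,38.5) (1.5,27.5)
edge 0: (0.5,12)→(1,10)  cross = 0.5·10 − 1·12 = -7.0000; (r_i+r_j)·cross = 1.5·-7.0000 = -10.5000
edge 1: (1,10)→(10,2)  cross = 1·2 − 10·10 = -98.0000; (r_i+r_j)·cross = 11·-98.0000 = -1078.0000
edge 2: (10,2)→(14.5,7)  cross = 10·7 − 14.5·2 = 41.0000; (r_i+r_j)·cross = 24.5·41.0000 = 1004.5000
edge 3: (14.5,7)→(19.5,19.5)  cross = 14.5·19.5 − 19.5·7 = 146.2500; (r_i+r_j)·cross = 34·146.2500 = 4972.5000
edge 4: (19.5,19.5)→(15.5,39)  cross = 19.5·39 − 15.5·19.5 = 458.2500; (r_i+r_j)·cross = 35·458.2500 = 16038.7500
edge 5: (15.5,39)→(13,38.5)  cross = 15.5·38.5 − 13·39 = 89.7500; (r_i+r_j)·cross = 28.5·89.7500 = 2557.8750
edge 6: (13,38.5)→(1.5,27.5)  cross = 13·27.5 − 1.5·38.5 = 299.7500; (r_i+r_j)·cross = 14.5·299.7500 = 4346.3750
edge 7: (1.5,27.5)→(0.5,12)  cross = 1.5·12 − 0.5·27.5 = 4.2500; (r_i+r_j)·cross = 2·4.2500 = 8.5000
Σcross = 934.2500 → A = |Σcross|/2 = 467.1250 mm²
Σ(r_i+r_j)·cross = 27840.0000 → first moment M = |Σ|/6 = 4640.0000
R_c = M/A = 4640.0000/467.1250 = 9.9331 mm
θ = 123° = 2.146755 rad
V = θ·R_c·A = 2.146755·9.9331·467.1250 = 9960.943 mm³

Volume = 9960.943 mm³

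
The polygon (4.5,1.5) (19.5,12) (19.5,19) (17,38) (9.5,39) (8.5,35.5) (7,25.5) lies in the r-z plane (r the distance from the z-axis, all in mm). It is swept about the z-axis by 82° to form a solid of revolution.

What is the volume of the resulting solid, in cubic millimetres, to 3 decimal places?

Volume = 6580.997 mm³

Profile (r,z), 7 vertices: (4.5,1.5) (19.5,12) (19.5,19) (17,38) (9.5,39) (8.5,35.5) (7,25.5)
edge 0: (4.5,1.5)→(19.5,12)  cross = 4.5·12 − 19.5·1.5 = 24.7500; (r_i+r_j)·cross = 24·24.7500 = 594.0000
edge 1: (19.5,12)→(19.5,19)  cross = 19.5·19 − 19.5·12 = 136.5000; (r_i+r_j)·cross = 39·136.5000 = 5323.5000
edge 2: (19.5,19)→(17,38)  cross = 19.5·38 − 17·19 = 418.0000; (r_i+r_j)·cross = 36.5·418.0000 = 15257.0000
edge 3: (17,38)→(9.5,39)  cross = 17·39 − 9.5·38 = 302.0000; (r_i+r_j)·cross = 26.5·302.0000 = 8003.0000
edge 4: (9.5,39)→(8.5,35.5)  cross = 9.5·35.5 − 8.5·39 = 5.7500; (r_i+r_j)·cross = 18·5.7500 = 103.5000
edge 5: (8.5,35.5)→(7,25.5)  cross = 8.5·25.5 − 7·35.5 = -31.7500; (r_i+r_j)·cross = 15.5·-31.7500 = -492.1250
edge 6: (7,25.5)→(4.5,1.5)  cross = 7·1.5 − 4.5·25.5 = -104.2500; (r_i+r_j)·cross = 11.5·-104.2500 = -1198.8750
Σcross = 751.0000 → A = |Σcross|/2 = 375.5000 mm²
Σ(r_i+r_j)·cross = 27590.0000 → first moment M = |Σ|/6 = 4598.3333
R_c = M/A = 4598.3333/375.5000 = 12.2459 mm
θ = 82° = 1.431170 rad
V = θ·R_c·A = 1.431170·12.2459·375.5000 = 6580.997 mm³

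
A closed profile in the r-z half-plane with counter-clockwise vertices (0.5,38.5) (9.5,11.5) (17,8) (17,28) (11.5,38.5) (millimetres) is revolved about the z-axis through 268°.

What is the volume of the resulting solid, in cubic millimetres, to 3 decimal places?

Profile (r,z), 5 vertices: (0.5,38.5) (9.5,11.5) (17,8) (17,28) (11.5,38.5)
edge 0: (0.5,38.5)→(9.5,11.5)  cross = 0.5·11.5 − 9.5·38.5 = -360.0000; (r_i+r_j)·cross = 10·-360.0000 = -3600.0000
edge 1: (9.5,11.5)→(17,8)  cross = 9.5·8 − 17·11.5 = -119.5000; (r_i+r_j)·cross = 26.5·-119.5000 = -3166.7500
edge 2: (17,8)→(17,28)  cross = 17·28 − 17·8 = 340.0000; (r_i+r_j)·cross = 34·340.0000 = 11560.0000
edge 3: (17,28)→(11.5,38.5)  cross = 17·38.5 − 11.5·28 = 332.5000; (r_i+r_j)·cross = 28.5·332.5000 = 9476.2500
edge 4: (11.5,38.5)→(0.5,38.5)  cross = 11.5·38.5 − 0.5·38.5 = 423.5000; (r_i+r_j)·cross = 12·423.5000 = 5082.0000
Σcross = 616.5000 → A = |Σcross|/2 = 308.2500 mm²
Σ(r_i+r_j)·cross = 19351.5000 → first moment M = |Σ|/6 = 3225.2500
R_c = M/A = 3225.2500/308.2500 = 10.4631 mm
θ = 268° = 4.677482 rad
V = θ·R_c·A = 4.677482·10.4631·308.2500 = 15086.050 mm³

Volume = 15086.050 mm³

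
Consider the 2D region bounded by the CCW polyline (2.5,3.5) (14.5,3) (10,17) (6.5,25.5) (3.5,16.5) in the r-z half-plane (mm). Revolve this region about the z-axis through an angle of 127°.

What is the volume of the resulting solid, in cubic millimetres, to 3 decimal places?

Volume = 2570.942 mm³

Profile (r,z), 5 vertices: (2.5,3.5) (14.5,3) (10,17) (6.5,25.5) (3.5,16.5)
edge 0: (2.5,3.5)→(14.5,3)  cross = 2.5·3 − 14.5·3.5 = -43.2500; (r_i+r_j)·cross = 17·-43.2500 = -735.2500
edge 1: (14.5,3)→(10,17)  cross = 14.5·17 − 10·3 = 216.5000; (r_i+r_j)·cross = 24.5·216.5000 = 5304.2500
edge 2: (10,17)→(6.5,25.5)  cross = 10·25.5 − 6.5·17 = 144.5000; (r_i+r_j)·cross = 16.5·144.5000 = 2384.2500
edge 3: (6.5,25.5)→(3.5,16.5)  cross = 6.5·16.5 − 3.5·25.5 = 18.0000; (r_i+r_j)·cross = 10·18.0000 = 180.0000
edge 4: (3.5,16.5)→(2.5,3.5)  cross = 3.5·3.5 − 2.5·16.5 = -29.0000; (r_i+r_j)·cross = 6·-29.0000 = -174.0000
Σcross = 306.7500 → A = |Σcross|/2 = 153.3750 mm²
Σ(r_i+r_j)·cross = 6959.2500 → first moment M = |Σ|/6 = 1159.8750
R_c = M/A = 1159.8750/153.3750 = 7.5623 mm
θ = 127° = 2.216568 rad
V = θ·R_c·A = 2.216568·7.5623·153.3750 = 2570.942 mm³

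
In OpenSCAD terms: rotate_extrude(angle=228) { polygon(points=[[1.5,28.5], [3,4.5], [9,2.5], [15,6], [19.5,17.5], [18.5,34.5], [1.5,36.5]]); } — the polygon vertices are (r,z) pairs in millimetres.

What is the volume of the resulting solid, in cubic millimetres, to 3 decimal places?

Profile (r,z), 7 vertices: (1.5,28.5) (3,4.5) (9,2.5) (15,6) (19.5,17.5) (18.5,34.5) (1.5,36.5)
edge 0: (1.5,28.5)→(3,4.5)  cross = 1.5·4.5 − 3·28.5 = -78.7500; (r_i+r_j)·cross = 4.5·-78.7500 = -354.3750
edge 1: (3,4.5)→(9,2.5)  cross = 3·2.5 − 9·4.5 = -33.0000; (r_i+r_j)·cross = 12·-33.0000 = -396.0000
edge 2: (9,2.5)→(15,6)  cross = 9·6 − 15·2.5 = 16.5000; (r_i+r_j)·cross = 24·16.5000 = 396.0000
edge 3: (15,6)→(19.5,17.5)  cross = 15·17.5 − 19.5·6 = 145.5000; (r_i+r_j)·cross = 34.5·145.5000 = 5019.7500
edge 4: (19.5,17.5)→(18.5,34.5)  cross = 19.5·34.5 − 18.5·17.5 = 349.0000; (r_i+r_j)·cross = 38·349.0000 = 13262.0000
edge 5: (18.5,34.5)→(1.5,36.5)  cross = 18.5·36.5 − 1.5·34.5 = 623.5000; (r_i+r_j)·cross = 20·623.5000 = 12470.0000
edge 6: (1.5,36.5)→(1.5,28.5)  cross = 1.5·28.5 − 1.5·36.5 = -12.0000; (r_i+r_j)·cross = 3·-12.0000 = -36.0000
Σcross = 1010.7500 → A = |Σcross|/2 = 505.3750 mm²
Σ(r_i+r_j)·cross = 30361.3750 → first moment M = |Σ|/6 = 5060.2292
R_c = M/A = 5060.2292/505.3750 = 10.0128 mm
θ = 228° = 3.979351 rad
V = θ·R_c·A = 3.979351·10.0128·505.3750 = 20136.426 mm³

Volume = 20136.426 mm³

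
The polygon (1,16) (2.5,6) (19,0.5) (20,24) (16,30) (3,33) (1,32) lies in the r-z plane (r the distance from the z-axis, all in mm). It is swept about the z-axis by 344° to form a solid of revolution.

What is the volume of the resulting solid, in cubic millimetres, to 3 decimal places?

Volume = 31189.304 mm³

Profile (r,z), 7 vertices: (1,16) (2.5,6) (19,0.5) (20,24) (16,30) (3,33) (1,32)
edge 0: (1,16)→(2.5,6)  cross = 1·6 − 2.5·16 = -34.0000; (r_i+r_j)·cross = 3.5·-34.0000 = -119.0000
edge 1: (2.5,6)→(19,0.5)  cross = 2.5·0.5 − 19·6 = -112.7500; (r_i+r_j)·cross = 21.5·-112.7500 = -2424.1250
edge 2: (19,0.5)→(20,24)  cross = 19·24 − 20·0.5 = 446.0000; (r_i+r_j)·cross = 39·446.0000 = 17394.0000
edge 3: (20,24)→(16,30)  cross = 20·30 − 16·24 = 216.0000; (r_i+r_j)·cross = 36·216.0000 = 7776.0000
edge 4: (16,30)→(3,33)  cross = 16·33 − 3·30 = 438.0000; (r_i+r_j)·cross = 19·438.0000 = 8322.0000
edge 5: (3,33)→(1,32)  cross = 3·32 − 1·33 = 63.0000; (r_i+r_j)·cross = 4·63.0000 = 252.0000
edge 6: (1,32)→(1,16)  cross = 1·16 − 1·32 = -16.0000; (r_i+r_j)·cross = 2·-16.0000 = -32.0000
Σcross = 1000.2500 → A = |Σcross|/2 = 500.1250 mm²
Σ(r_i+r_j)·cross = 31168.8750 → first moment M = |Σ|/6 = 5194.8125
R_c = M/A = 5194.8125/500.1250 = 10.3870 mm
θ = 344° = 6.003933 rad
V = θ·R_c·A = 6.003933·10.3870·500.1250 = 31189.304 mm³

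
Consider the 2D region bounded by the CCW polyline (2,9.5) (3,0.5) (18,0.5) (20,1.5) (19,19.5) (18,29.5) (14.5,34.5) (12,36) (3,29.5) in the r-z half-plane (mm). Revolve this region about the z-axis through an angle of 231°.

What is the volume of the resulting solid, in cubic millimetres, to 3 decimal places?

Profile (r,z), 9 vertices: (2,9.5) (3,0.5) (18,0.5) (20,1.5) (19,19.5) (18,29.5) (14.5,34.5) (12,36) (3,29.5)
edge 0: (2,9.5)→(3,0.5)  cross = 2·0.5 − 3·9.5 = -27.5000; (r_i+r_j)·cross = 5·-27.5000 = -137.5000
edge 1: (3,0.5)→(18,0.5)  cross = 3·0.5 − 18·0.5 = -7.5000; (r_i+r_j)·cross = 21·-7.5000 = -157.5000
edge 2: (18,0.5)→(20,1.5)  cross = 18·1.5 − 20·0.5 = 17.0000; (r_i+r_j)·cross = 38·17.0000 = 646.0000
edge 3: (20,1.5)→(19,19.5)  cross = 20·19.5 − 19·1.5 = 361.5000; (r_i+r_j)·cross = 39·361.5000 = 14098.5000
edge 4: (19,19.5)→(18,29.5)  cross = 19·29.5 − 18·19.5 = 209.5000; (r_i+r_j)·cross = 37·209.5000 = 7751.5000
edge 5: (18,29.5)→(14.5,34.5)  cross = 18·34.5 − 14.5·29.5 = 193.2500; (r_i+r_j)·cross = 32.5·193.2500 = 6280.6250
edge 6: (14.5,34.5)→(12,36)  cross = 14.5·36 − 12·34.5 = 108.0000; (r_i+r_j)·cross = 26.5·108.0000 = 2862.0000
edge 7: (12,36)→(3,29.5)  cross = 12·29.5 − 3·36 = 246.0000; (r_i+r_j)·cross = 15·246.0000 = 3690.0000
edge 8: (3,29.5)→(2,9.5)  cross = 3·9.5 − 2·29.5 = -30.5000; (r_i+r_j)·cross = 5·-30.5000 = -152.5000
Σcross = 1069.7500 → A = |Σcross|/2 = 534.8750 mm²
Σ(r_i+r_j)·cross = 34881.1250 → first moment M = |Σ|/6 = 5813.5208
R_c = M/A = 5813.5208/534.8750 = 10.8689 mm
θ = 231° = 4.031711 rad
V = θ·R_c·A = 4.031711·10.8689·534.8750 = 23438.433 mm³

Volume = 23438.433 mm³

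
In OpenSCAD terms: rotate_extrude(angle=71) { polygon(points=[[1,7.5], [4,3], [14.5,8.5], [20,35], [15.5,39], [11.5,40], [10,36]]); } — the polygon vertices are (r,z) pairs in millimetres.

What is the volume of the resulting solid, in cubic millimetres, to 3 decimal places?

Profile (r,z), 7 vertices: (1,7.5) (4,3) (14.5,8.5) (20,35) (15.5,39) (11.5,40) (10,36)
edge 0: (1,7.5)→(4,3)  cross = 1·3 − 4·7.5 = -27.0000; (r_i+r_j)·cross = 5·-27.0000 = -135.0000
edge 1: (4,3)→(14.5,8.5)  cross = 4·8.5 − 14.5·3 = -9.5000; (r_i+r_j)·cross = 18.5·-9.5000 = -175.7500
edge 2: (14.5,8.5)→(20,35)  cross = 14.5·35 − 20·8.5 = 337.5000; (r_i+r_j)·cross = 34.5·337.5000 = 11643.7500
edge 3: (20,35)→(15.5,39)  cross = 20·39 − 15.5·35 = 237.5000; (r_i+r_j)·cross = 35.5·237.5000 = 8431.2500
edge 4: (15.5,39)→(11.5,40)  cross = 15.5·40 − 11.5·39 = 171.5000; (r_i+r_j)·cross = 27·171.5000 = 4630.5000
edge 5: (11.5,40)→(10,36)  cross = 11.5·36 − 10·40 = 14.0000; (r_i+r_j)·cross = 21.5·14.0000 = 301.0000
edge 6: (10,36)→(1,7.5)  cross = 10·7.5 − 1·36 = 39.0000; (r_i+r_j)·cross = 11·39.0000 = 429.0000
Σcross = 763.0000 → A = |Σcross|/2 = 381.5000 mm²
Σ(r_i+r_j)·cross = 25124.7500 → first moment M = |Σ|/6 = 4187.4583
R_c = M/A = 4187.4583/381.5000 = 10.9763 mm
θ = 71° = 1.239184 rad
V = θ·R_c·A = 1.239184·10.9763·381.5000 = 5189.030 mm³

Volume = 5189.030 mm³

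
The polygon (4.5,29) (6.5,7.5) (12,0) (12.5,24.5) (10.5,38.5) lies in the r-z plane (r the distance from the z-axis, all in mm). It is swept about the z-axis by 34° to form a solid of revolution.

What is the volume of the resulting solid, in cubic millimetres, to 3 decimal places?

Volume = 1083.620 mm³

Profile (r,z), 5 vertices: (4.5,29) (6.5,7.5) (12,0) (12.5,24.5) (10.5,38.5)
edge 0: (4.5,29)→(6.5,7.5)  cross = 4.5·7.5 − 6.5·29 = -154.7500; (r_i+r_j)·cross = 11·-154.7500 = -1702.2500
edge 1: (6.5,7.5)→(12,0)  cross = 6.5·0 − 12·7.5 = -90.0000; (r_i+r_j)·cross = 18.5·-90.0000 = -1665.0000
edge 2: (12,0)→(12.5,24.5)  cross = 12·24.5 − 12.5·0 = 294.0000; (r_i+r_j)·cross = 24.5·294.0000 = 7203.0000
edge 3: (12.5,24.5)→(10.5,38.5)  cross = 12.5·38.5 − 10.5·24.5 = 224.0000; (r_i+r_j)·cross = 23·224.0000 = 5152.0000
edge 4: (10.5,38.5)→(4.5,29)  cross = 10.5·29 − 4.5·38.5 = 131.2500; (r_i+r_j)·cross = 15·131.2500 = 1968.7500
Σcross = 404.5000 → A = |Σcross|/2 = 202.2500 mm²
Σ(r_i+r_j)·cross = 10956.5000 → first moment M = |Σ|/6 = 1826.0833
R_c = M/A = 1826.0833/202.2500 = 9.0288 mm
θ = 34° = 0.593412 rad
V = θ·R_c·A = 0.593412·9.0288·202.2500 = 1083.620 mm³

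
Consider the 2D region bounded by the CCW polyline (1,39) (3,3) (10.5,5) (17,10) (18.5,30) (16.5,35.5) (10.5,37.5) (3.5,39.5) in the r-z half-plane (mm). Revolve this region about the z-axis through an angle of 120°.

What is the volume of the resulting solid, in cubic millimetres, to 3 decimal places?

Volume = 9814.859 mm³

Profile (r,z), 8 vertices: (1,39) (3,3) (10.5,5) (17,10) (18.5,30) (16.5,35.5) (10.5,37.5) (3.5,39.5)
edge 0: (1,39)→(3,3)  cross = 1·3 − 3·39 = -114.0000; (r_i+r_j)·cross = 4·-114.0000 = -456.0000
edge 1: (3,3)→(10.5,5)  cross = 3·5 − 10.5·3 = -16.5000; (r_i+r_j)·cross = 13.5·-16.5000 = -222.7500
edge 2: (10.5,5)→(17,10)  cross = 10.5·10 − 17·5 = 20.0000; (r_i+r_j)·cross = 27.5·20.0000 = 550.0000
edge 3: (17,10)→(18.5,30)  cross = 17·30 − 18.5·10 = 325.0000; (r_i+r_j)·cross = 35.5·325.0000 = 11537.5000
edge 4: (18.5,30)→(16.5,35.5)  cross = 18.5·35.5 − 16.5·30 = 161.7500; (r_i+r_j)·cross = 35·161.7500 = 5661.2500
edge 5: (16.5,35.5)→(10.5,37.5)  cross = 16.5·37.5 − 10.5·35.5 = 246.0000; (r_i+r_j)·cross = 27·246.0000 = 6642.0000
edge 6: (10.5,37.5)→(3.5,39.5)  cross = 10.5·39.5 − 3.5·37.5 = 283.5000; (r_i+r_j)·cross = 14·283.5000 = 3969.0000
edge 7: (3.5,39.5)→(1,39)  cross = 3.5·39 − 1·39.5 = 97.0000; (r_i+r_j)·cross = 4.5·97.0000 = 436.5000
Σcross = 1002.7500 → A = |Σcross|/2 = 501.3750 mm²
Σ(r_i+r_j)·cross = 28117.5000 → first moment M = |Σ|/6 = 4686.2500
R_c = M/A = 4686.2500/501.3750 = 9.3468 mm
θ = 120° = 2.094395 rad
V = θ·R_c·A = 2.094395·9.3468·501.3750 = 9814.859 mm³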